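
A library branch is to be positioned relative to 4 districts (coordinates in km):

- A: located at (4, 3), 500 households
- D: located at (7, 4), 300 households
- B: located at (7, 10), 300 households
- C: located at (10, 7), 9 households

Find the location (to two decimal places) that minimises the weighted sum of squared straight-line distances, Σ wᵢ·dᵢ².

The minimiser of Σwᵢ‖p−pᵢ‖² is the weighted centroid p* = (Σwᵢpᵢ)/(Σwᵢ).
Σwᵢ = 1109.
Σwᵢxᵢ = 500·4 + 300·7 + 300·7 + 9·10 = 6290.
Σwᵢyᵢ = 500·3 + 300·4 + 300·10 + 9·7 = 5763.
x* = 6290/1109 = 5.67, y* = 5763/1109 = 5.20.

(5.67, 5.20)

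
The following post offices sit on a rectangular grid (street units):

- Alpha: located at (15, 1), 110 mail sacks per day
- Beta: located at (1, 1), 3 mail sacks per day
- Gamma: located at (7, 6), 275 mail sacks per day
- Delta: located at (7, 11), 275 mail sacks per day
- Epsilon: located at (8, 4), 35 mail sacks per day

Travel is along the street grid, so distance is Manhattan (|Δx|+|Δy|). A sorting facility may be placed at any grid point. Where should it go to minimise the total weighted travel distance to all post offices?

(7, 6)

Manhattan distance separates: Σwᵢ(|x−xᵢ|+|y−yᵢ|) = Σwᵢ|x−xᵢ| + Σwᵢ|y−yᵢ|, so x and y are optimised independently as 1-D weighted medians.
Total weight W = 698; half = 349.
x-coordinate, sorted with cumulative weight:
  x=1 (Beta, w=3) cum 3
  x=7 (Gamma, w=275) cum 278
  x=7 (Delta, w=275) cum 553  ← median
  x=8 (Epsilon, w=35) cum 588
  x=15 (Alpha, w=110) cum 698
⇒ x* = 7
y-coordinate, sorted with cumulative weight:
  y=1 (Alpha, w=110) cum 110
  y=1 (Beta, w=3) cum 113
  y=4 (Epsilon, w=35) cum 148
  y=6 (Gamma, w=275) cum 423  ← median
  y=11 (Delta, w=275) cum 698
⇒ y* = 6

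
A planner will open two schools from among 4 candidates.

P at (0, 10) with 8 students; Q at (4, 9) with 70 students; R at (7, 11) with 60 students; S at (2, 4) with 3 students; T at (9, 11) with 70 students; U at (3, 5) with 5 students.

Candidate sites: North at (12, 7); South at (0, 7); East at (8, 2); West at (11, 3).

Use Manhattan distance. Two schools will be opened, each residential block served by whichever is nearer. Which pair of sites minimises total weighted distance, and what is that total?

{North, South}, total 1514

Evaluate every pair (each demand assigned to the nearer of the two):
  {North, South}: total = 1514
  {South, East}: total = 1784
  {South, West}: total = 1844
  {North, East}: total = 1914
  {North, West}: total = 1930
  {East, West}: total = 2262
Best pair: {North, South} with total 1514.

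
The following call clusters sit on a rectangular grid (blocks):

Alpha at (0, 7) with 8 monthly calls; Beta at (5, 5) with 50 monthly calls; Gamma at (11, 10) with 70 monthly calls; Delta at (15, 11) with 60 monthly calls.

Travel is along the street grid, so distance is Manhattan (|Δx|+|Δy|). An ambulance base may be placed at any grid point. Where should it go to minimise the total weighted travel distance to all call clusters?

(11, 10)

Manhattan distance separates: Σwᵢ(|x−xᵢ|+|y−yᵢ|) = Σwᵢ|x−xᵢ| + Σwᵢ|y−yᵢ|, so x and y are optimised independently as 1-D weighted medians.
Total weight W = 188; half = 94.
x-coordinate, sorted with cumulative weight:
  x=0 (Alpha, w=8) cum 8
  x=5 (Beta, w=50) cum 58
  x=11 (Gamma, w=70) cum 128  ← median
  x=15 (Delta, w=60) cum 188
⇒ x* = 11
y-coordinate, sorted with cumulative weight:
  y=5 (Beta, w=50) cum 50
  y=7 (Alpha, w=8) cum 58
  y=10 (Gamma, w=70) cum 128  ← median
  y=11 (Delta, w=60) cum 188
⇒ y* = 10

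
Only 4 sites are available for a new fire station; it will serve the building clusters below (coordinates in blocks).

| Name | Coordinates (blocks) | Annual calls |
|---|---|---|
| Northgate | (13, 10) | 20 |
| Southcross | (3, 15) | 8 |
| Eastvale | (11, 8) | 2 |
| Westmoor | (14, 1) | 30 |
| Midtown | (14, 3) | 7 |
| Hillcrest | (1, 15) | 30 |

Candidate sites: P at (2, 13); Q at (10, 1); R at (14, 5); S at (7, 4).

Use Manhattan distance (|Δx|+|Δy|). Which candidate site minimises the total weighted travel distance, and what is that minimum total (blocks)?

Total weighted distance at each candidate:
  P (2, 13): total = 1296
  Q (10, 1): total = 1276
  R (14, 5): total = 1124
  S (7, 4): total = 1242
Minimum is at R with total 1124 blocks.

R, total 1124 blocks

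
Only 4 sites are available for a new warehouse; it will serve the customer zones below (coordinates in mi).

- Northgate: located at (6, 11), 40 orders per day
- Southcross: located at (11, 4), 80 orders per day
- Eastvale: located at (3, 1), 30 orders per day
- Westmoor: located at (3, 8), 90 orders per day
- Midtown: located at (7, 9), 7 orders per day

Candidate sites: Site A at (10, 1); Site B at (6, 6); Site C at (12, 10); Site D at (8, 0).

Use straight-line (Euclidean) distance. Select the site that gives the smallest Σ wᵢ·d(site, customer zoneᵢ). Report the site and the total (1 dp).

Site B, total 1152.4 mi

Total weighted distance at each candidate:
  Site A (10, 1): total = 1844.6
  Site B (6, 6): total = 1152.4
  Site C (12, 10): total = 1977.2
  Site D (8, 0): total = 1912.6
Minimum is at Site B with total 1152.4 mi.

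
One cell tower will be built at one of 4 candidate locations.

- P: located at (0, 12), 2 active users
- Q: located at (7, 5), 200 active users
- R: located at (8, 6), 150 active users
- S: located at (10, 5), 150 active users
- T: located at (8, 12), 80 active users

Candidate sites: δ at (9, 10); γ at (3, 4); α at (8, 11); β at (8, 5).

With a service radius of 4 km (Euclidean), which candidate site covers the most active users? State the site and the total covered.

Coverage radius r = 4 km; a point is covered iff (Δx)²+(Δy)² ≤ 4² = 16.
  δ (9, 10): covers {T} → 80
  γ (3, 4): covers {none} → 0
  α (8, 11): covers {T} → 80
  β (8, 5): covers {Q, R, S} → 500
Maximum coverage at β: 500 active users.

β, covering 500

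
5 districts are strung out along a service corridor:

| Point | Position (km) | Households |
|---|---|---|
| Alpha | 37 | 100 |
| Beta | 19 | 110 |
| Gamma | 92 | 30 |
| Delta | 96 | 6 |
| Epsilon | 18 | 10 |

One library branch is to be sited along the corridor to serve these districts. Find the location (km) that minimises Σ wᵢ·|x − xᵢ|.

x = 37

For a sum of weighted absolute distances on a line, the optimum is the weighted median (not the mean). Total weight W = 256; half-weight = 128.
Sort by position and accumulate weight:
  km 18 (Epsilon, w=10) → cum 10
  km 19 (Beta, w=110) → cum 120
  km 37 (Alpha, w=100) → cum 220  ≥ 128 → median here
  km 92 (Gamma, w=30) → cum 250
  km 96 (Delta, w=6) → cum 256
Optimal location: km 37.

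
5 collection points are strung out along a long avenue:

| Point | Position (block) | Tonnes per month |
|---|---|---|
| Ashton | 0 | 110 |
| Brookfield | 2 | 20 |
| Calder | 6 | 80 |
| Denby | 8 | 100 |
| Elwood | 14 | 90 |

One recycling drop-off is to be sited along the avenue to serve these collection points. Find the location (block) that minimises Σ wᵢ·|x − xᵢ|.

x = 6

For a sum of weighted absolute distances on a line, the optimum is the weighted median (not the mean). Total weight W = 400; half-weight = 200.
Sort by position and accumulate weight:
  block 0 (Ashton, w=110) → cum 110
  block 2 (Brookfield, w=20) → cum 130
  block 6 (Calder, w=80) → cum 210  ≥ 200 → median here
  block 8 (Denby, w=100) → cum 310
  block 14 (Elwood, w=90) → cum 400
Optimal location: block 6.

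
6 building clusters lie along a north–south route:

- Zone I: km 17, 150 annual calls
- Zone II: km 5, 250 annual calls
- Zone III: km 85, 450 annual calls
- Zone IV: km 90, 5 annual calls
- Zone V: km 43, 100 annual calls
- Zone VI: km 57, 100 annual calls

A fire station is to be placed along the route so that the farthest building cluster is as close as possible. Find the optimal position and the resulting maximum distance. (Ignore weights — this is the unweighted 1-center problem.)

location 47.5, max distance 42.5

The 1-center on a line is the midpoint of the two extreme points: leftmost at 5, rightmost at 90.
Optimal location = (5 + 90)/2 = 47.5; maximum distance = (90 − 5)/2 = 42.5.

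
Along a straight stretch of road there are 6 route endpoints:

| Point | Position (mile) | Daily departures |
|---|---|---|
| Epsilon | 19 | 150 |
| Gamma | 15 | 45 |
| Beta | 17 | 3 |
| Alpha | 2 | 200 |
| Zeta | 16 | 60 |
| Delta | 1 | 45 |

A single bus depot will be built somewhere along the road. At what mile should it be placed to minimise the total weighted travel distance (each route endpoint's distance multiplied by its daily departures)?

For a sum of weighted absolute distances on a line, the optimum is the weighted median (not the mean). Total weight W = 503; half-weight = 251.5.
Sort by position and accumulate weight:
  mile 1 (Delta, w=45) → cum 45
  mile 2 (Alpha, w=200) → cum 245
  mile 15 (Gamma, w=45) → cum 290  ≥ 251.5 → median here
  mile 16 (Zeta, w=60) → cum 350
  mile 17 (Beta, w=3) → cum 353
  mile 19 (Epsilon, w=150) → cum 503
Optimal location: mile 15.

x = 15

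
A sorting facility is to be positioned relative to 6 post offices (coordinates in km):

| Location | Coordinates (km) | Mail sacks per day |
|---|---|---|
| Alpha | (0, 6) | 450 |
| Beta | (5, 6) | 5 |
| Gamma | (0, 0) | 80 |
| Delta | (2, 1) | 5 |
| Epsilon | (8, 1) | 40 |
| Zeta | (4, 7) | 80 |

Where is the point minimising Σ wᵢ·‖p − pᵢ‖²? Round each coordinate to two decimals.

(1.02, 5.05)

The minimiser of Σwᵢ‖p−pᵢ‖² is the weighted centroid p* = (Σwᵢpᵢ)/(Σwᵢ).
Σwᵢ = 660.
Σwᵢxᵢ = 450·0 + 5·5 + 80·0 + 5·2 + 40·8 + 80·4 = 675.
Σwᵢyᵢ = 450·6 + 5·6 + 80·0 + 5·1 + 40·1 + 80·7 = 3335.
x* = 675/660 = 1.02, y* = 3335/660 = 5.05.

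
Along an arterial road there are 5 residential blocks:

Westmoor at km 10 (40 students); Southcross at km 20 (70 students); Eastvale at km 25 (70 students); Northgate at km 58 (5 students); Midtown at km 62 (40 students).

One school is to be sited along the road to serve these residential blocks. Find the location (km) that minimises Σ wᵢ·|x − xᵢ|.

For a sum of weighted absolute distances on a line, the optimum is the weighted median (not the mean). Total weight W = 225; half-weight = 112.5.
Sort by position and accumulate weight:
  km 10 (Westmoor, w=40) → cum 40
  km 20 (Southcross, w=70) → cum 110
  km 25 (Eastvale, w=70) → cum 180  ≥ 112.5 → median here
  km 58 (Northgate, w=5) → cum 185
  km 62 (Midtown, w=40) → cum 225
Optimal location: km 25.

x = 25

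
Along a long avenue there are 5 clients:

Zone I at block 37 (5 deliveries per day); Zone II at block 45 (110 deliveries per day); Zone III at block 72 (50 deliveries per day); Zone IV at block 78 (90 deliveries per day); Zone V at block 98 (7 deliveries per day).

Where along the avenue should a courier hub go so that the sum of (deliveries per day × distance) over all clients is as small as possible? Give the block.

x = 72

For a sum of weighted absolute distances on a line, the optimum is the weighted median (not the mean). Total weight W = 262; half-weight = 131.
Sort by position and accumulate weight:
  block 37 (Zone I, w=5) → cum 5
  block 45 (Zone II, w=110) → cum 115
  block 72 (Zone III, w=50) → cum 165  ≥ 131 → median here
  block 78 (Zone IV, w=90) → cum 255
  block 98 (Zone V, w=7) → cum 262
Optimal location: block 72.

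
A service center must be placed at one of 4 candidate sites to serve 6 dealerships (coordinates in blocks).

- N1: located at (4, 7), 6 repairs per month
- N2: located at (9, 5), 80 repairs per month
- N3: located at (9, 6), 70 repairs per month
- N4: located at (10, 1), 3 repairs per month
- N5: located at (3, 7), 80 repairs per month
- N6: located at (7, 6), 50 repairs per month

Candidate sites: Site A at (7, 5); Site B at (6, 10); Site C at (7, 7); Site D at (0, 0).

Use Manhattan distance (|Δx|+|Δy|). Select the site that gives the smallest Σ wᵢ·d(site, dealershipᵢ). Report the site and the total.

Site C, total 945 blocks

Total weighted distance at each candidate:
  Site A (7, 5): total = 951
  Site B (6, 10): total = 1929
  Site C (7, 7): total = 945
  Site D (0, 0): total = 3719
Minimum is at Site C with total 945 blocks.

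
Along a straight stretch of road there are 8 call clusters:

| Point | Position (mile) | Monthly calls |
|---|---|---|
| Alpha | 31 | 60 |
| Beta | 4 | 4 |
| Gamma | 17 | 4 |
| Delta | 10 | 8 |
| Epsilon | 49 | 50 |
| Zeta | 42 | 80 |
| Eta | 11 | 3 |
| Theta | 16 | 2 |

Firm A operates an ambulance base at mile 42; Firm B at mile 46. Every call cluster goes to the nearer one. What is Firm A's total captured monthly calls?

The indifferent point is the midpoint (42+46)/2 = 44; call clusters left of it (closer to Firm A at 42) go to Firm A, those right go to Firm B.
  Beta at 4 (w=4) → Firm A
  Delta at 10 (w=8) → Firm A
  Eta at 11 (w=3) → Firm A
  Theta at 16 (w=2) → Firm A
  Gamma at 17 (w=4) → Firm A
  Alpha at 31 (w=60) → Firm A
  Zeta at 42 (w=80) → Firm A
  Epsilon at 49 (w=50) → Firm B
Firm A captures 161; Firm B captures 50.

161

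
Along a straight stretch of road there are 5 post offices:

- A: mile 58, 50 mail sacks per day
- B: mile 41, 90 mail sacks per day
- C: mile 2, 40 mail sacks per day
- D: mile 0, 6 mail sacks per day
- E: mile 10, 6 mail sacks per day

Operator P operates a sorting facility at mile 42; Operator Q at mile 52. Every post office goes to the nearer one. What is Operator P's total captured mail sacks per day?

142

The indifferent point is the midpoint (42+52)/2 = 47; post offices left of it (closer to Operator P at 42) go to Operator P, those right go to Operator Q.
  D at 0 (w=6) → Operator P
  C at 2 (w=40) → Operator P
  E at 10 (w=6) → Operator P
  B at 41 (w=90) → Operator P
  A at 58 (w=50) → Operator Q
Operator P captures 142; Operator Q captures 50.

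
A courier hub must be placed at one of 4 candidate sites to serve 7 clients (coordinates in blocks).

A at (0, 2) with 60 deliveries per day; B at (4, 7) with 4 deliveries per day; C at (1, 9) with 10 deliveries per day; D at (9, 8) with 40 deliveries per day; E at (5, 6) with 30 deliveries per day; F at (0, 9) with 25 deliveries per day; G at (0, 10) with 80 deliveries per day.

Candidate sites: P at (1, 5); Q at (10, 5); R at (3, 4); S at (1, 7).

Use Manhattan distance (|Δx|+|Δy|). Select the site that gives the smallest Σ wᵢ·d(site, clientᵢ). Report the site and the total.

Total weighted distance at each candidate:
  P (1, 5): total = 1495
  Q (10, 5): total = 2832
  R (3, 4): total = 1826
  S (1, 7): total = 1297
Minimum is at S with total 1297 blocks.

S, total 1297 blocks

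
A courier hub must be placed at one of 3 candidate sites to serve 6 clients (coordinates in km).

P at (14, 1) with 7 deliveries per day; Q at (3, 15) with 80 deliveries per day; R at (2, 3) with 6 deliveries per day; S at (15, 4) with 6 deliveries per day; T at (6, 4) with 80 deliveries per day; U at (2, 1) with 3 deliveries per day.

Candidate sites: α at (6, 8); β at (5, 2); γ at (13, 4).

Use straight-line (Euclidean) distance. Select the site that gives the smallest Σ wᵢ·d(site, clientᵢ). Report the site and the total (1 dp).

Total weighted distance at each candidate:
  α (6, 8): total = 1125.4
  β (5, 2): total = 1384.2
  γ (13, 4): total = 1883.9
Minimum is at α with total 1125.4 km.

α, total 1125.4 km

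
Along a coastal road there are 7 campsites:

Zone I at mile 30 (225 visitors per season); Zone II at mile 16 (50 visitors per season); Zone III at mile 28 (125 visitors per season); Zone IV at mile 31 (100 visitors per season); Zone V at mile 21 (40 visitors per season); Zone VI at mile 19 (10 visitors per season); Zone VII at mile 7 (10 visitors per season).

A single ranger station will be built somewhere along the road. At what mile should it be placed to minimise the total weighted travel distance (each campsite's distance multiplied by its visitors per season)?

For a sum of weighted absolute distances on a line, the optimum is the weighted median (not the mean). Total weight W = 560; half-weight = 280.
Sort by position and accumulate weight:
  mile 7 (Zone VII, w=10) → cum 10
  mile 16 (Zone II, w=50) → cum 60
  mile 19 (Zone VI, w=10) → cum 70
  mile 21 (Zone V, w=40) → cum 110
  mile 28 (Zone III, w=125) → cum 235
  mile 30 (Zone I, w=225) → cum 460  ≥ 280 → median here
  mile 31 (Zone IV, w=100) → cum 560
Optimal location: mile 30.

x = 30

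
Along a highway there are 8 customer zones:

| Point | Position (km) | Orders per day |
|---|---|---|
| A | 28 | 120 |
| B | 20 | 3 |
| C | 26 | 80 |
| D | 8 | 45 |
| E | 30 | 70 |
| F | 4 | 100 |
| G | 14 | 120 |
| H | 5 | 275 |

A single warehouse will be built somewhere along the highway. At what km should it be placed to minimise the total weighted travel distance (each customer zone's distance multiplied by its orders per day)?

x = 8

For a sum of weighted absolute distances on a line, the optimum is the weighted median (not the mean). Total weight W = 813; half-weight = 406.5.
Sort by position and accumulate weight:
  km 4 (F, w=100) → cum 100
  km 5 (H, w=275) → cum 375
  km 8 (D, w=45) → cum 420  ≥ 406.5 → median here
  km 14 (G, w=120) → cum 540
  km 20 (B, w=3) → cum 543
  km 26 (C, w=80) → cum 623
  km 28 (A, w=120) → cum 743
  km 30 (E, w=70) → cum 813
Optimal location: km 8.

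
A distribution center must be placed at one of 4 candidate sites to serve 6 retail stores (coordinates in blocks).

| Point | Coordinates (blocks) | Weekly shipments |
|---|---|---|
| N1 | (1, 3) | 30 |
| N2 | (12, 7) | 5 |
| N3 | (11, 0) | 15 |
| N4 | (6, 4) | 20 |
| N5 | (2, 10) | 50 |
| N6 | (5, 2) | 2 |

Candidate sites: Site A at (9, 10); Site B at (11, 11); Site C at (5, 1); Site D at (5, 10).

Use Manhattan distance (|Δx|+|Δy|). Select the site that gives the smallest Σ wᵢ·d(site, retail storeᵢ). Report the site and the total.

Total weighted distance at each candidate:
  Site A (9, 10): total = 1214
  Site B (11, 11): total = 1500
  Site C (5, 1): total = 1032
  Site D (5, 10): total = 926
Minimum is at Site D with total 926 blocks.

Site D, total 926 blocks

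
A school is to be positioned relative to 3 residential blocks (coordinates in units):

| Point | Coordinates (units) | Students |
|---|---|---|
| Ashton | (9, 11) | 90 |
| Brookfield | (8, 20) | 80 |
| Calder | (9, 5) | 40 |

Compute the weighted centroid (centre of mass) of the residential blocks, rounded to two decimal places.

(8.62, 13.29)

The minimiser of Σwᵢ‖p−pᵢ‖² is the weighted centroid p* = (Σwᵢpᵢ)/(Σwᵢ).
Σwᵢ = 210.
Σwᵢxᵢ = 90·9 + 80·8 + 40·9 = 1810.
Σwᵢyᵢ = 90·11 + 80·20 + 40·5 = 2790.
x* = 1810/210 = 8.62, y* = 2790/210 = 13.29.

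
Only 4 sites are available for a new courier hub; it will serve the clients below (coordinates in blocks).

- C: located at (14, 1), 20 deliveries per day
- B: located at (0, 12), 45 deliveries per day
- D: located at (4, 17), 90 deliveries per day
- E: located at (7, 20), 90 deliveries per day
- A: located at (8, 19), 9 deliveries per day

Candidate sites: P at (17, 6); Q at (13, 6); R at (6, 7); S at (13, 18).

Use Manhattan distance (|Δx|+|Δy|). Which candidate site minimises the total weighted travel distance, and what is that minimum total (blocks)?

Total weighted distance at each candidate:
  P (17, 6): total = 5713
  Q (13, 6): total = 4737
  R (6, 7): total = 3241
  S (13, 18): total = 2889
Minimum is at S with total 2889 blocks.

S, total 2889 blocks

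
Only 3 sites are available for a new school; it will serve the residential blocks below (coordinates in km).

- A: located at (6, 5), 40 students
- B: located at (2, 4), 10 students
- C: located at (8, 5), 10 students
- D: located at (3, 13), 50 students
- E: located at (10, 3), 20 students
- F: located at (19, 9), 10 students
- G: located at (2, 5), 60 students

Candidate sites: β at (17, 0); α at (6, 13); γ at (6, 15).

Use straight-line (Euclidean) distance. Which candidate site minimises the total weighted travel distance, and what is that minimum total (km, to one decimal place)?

Total weighted distance at each candidate:
  β (17, 0): total = 2890.0
  α (6, 13): total = 1539.0
  γ (6, 15): total = 1841.7
Minimum is at α with total 1539.0 km.

α, total 1539.0 km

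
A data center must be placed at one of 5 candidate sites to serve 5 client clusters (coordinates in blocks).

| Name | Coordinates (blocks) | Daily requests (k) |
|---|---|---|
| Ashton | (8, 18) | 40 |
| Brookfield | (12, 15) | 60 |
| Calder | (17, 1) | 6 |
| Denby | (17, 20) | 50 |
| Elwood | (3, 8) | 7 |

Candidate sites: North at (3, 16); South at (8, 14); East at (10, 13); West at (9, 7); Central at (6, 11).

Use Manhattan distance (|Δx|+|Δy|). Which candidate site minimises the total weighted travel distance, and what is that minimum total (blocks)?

Total weighted distance at each candidate:
  North (3, 16): total = 2010
  South (8, 14): total = 1419
  East (10, 13): total = 1418
  West (9, 7): total = 2323
  Central (6, 11): total = 2128
Minimum is at East with total 1418 blocks.

East, total 1418 blocks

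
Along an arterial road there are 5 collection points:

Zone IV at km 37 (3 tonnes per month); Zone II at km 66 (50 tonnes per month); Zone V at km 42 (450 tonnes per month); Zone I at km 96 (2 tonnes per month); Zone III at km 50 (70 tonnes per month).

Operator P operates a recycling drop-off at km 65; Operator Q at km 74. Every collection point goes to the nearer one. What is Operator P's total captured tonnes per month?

573

The indifferent point is the midpoint (65+74)/2 = 69.5; collection points left of it (closer to Operator P at 65) go to Operator P, those right go to Operator Q.
  Zone IV at 37 (w=3) → Operator P
  Zone V at 42 (w=450) → Operator P
  Zone III at 50 (w=70) → Operator P
  Zone II at 66 (w=50) → Operator P
  Zone I at 96 (w=2) → Operator Q
Operator P captures 573; Operator Q captures 2.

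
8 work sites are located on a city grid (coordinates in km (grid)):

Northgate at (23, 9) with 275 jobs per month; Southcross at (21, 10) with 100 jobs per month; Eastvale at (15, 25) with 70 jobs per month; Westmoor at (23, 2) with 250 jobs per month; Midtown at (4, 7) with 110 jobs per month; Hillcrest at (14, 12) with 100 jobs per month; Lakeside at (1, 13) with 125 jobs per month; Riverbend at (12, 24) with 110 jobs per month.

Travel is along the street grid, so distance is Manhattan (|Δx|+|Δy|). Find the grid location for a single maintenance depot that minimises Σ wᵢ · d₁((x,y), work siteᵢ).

(21, 9)

Manhattan distance separates: Σwᵢ(|x−xᵢ|+|y−yᵢ|) = Σwᵢ|x−xᵢ| + Σwᵢ|y−yᵢ|, so x and y are optimised independently as 1-D weighted medians.
Total weight W = 1140; half = 570.
x-coordinate, sorted with cumulative weight:
  x=1 (Lakeside, w=125) cum 125
  x=4 (Midtown, w=110) cum 235
  x=12 (Riverbend, w=110) cum 345
  x=14 (Hillcrest, w=100) cum 445
  x=15 (Eastvale, w=70) cum 515
  x=21 (Southcross, w=100) cum 615  ← median
  x=23 (Northgate, w=275) cum 890
  x=23 (Westmoor, w=250) cum 1140
⇒ x* = 21
y-coordinate, sorted with cumulative weight:
  y=2 (Westmoor, w=250) cum 250
  y=7 (Midtown, w=110) cum 360
  y=9 (Northgate, w=275) cum 635  ← median
  y=10 (Southcross, w=100) cum 735
  y=12 (Hillcrest, w=100) cum 835
  y=13 (Lakeside, w=125) cum 960
  y=24 (Riverbend, w=110) cum 1070
  y=25 (Eastvale, w=70) cum 1140
⇒ y* = 9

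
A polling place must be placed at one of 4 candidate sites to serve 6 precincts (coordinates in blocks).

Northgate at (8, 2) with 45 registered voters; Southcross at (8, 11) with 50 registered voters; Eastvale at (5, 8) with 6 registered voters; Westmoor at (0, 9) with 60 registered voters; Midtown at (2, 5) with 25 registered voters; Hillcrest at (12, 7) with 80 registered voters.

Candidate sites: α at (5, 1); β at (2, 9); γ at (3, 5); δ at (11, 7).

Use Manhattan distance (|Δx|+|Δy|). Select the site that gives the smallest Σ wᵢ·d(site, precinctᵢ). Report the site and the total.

Total weighted distance at each candidate:
  α (5, 1): total = 2867
  β (2, 9): total = 2189
  γ (3, 5): total = 2265
  δ (11, 7): total = 1887
Minimum is at δ with total 1887 blocks.

δ, total 1887 blocks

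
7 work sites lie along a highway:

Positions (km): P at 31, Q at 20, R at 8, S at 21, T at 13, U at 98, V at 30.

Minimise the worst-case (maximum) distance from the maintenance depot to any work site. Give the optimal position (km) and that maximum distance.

location 53, max distance 45

The 1-center on a line is the midpoint of the two extreme points: leftmost at 8, rightmost at 98.
Optimal location = (8 + 98)/2 = 53; maximum distance = (98 − 8)/2 = 45.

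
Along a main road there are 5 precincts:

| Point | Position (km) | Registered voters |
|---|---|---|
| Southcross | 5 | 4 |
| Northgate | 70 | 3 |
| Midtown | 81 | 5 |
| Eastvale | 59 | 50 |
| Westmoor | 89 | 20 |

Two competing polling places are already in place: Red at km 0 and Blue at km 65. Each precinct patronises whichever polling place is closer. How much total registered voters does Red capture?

4

The indifferent point is the midpoint (0+65)/2 = 32.5; precincts left of it (closer to Red at 0) go to Red, those right go to Blue.
  Southcross at 5 (w=4) → Red
  Eastvale at 59 (w=50) → Blue
  Northgate at 70 (w=3) → Blue
  Midtown at 81 (w=5) → Blue
  Westmoor at 89 (w=20) → Blue
Red captures 4; Blue captures 78.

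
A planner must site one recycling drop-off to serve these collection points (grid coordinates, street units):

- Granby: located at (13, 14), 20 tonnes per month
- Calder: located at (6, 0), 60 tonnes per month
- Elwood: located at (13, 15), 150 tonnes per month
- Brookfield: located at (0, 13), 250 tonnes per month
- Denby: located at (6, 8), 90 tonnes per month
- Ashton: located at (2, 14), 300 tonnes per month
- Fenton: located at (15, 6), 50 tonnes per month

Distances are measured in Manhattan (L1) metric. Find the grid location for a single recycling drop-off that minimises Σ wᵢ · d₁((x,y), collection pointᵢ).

Manhattan distance separates: Σwᵢ(|x−xᵢ|+|y−yᵢ|) = Σwᵢ|x−xᵢ| + Σwᵢ|y−yᵢ|, so x and y are optimised independently as 1-D weighted medians.
Total weight W = 920; half = 460.
x-coordinate, sorted with cumulative weight:
  x=0 (Brookfield, w=250) cum 250
  x=2 (Ashton, w=300) cum 550  ← median
  x=6 (Calder, w=60) cum 610
  x=6 (Denby, w=90) cum 700
  x=13 (Granby, w=20) cum 720
  x=13 (Elwood, w=150) cum 870
  x=15 (Fenton, w=50) cum 920
⇒ x* = 2
y-coordinate, sorted with cumulative weight:
  y=0 (Calder, w=60) cum 60
  y=6 (Fenton, w=50) cum 110
  y=8 (Denby, w=90) cum 200
  y=13 (Brookfield, w=250) cum 450
  y=14 (Granby, w=20) cum 470  ← median
  y=14 (Ashton, w=300) cum 770
  y=15 (Elwood, w=150) cum 920
⇒ y* = 14

(2, 14)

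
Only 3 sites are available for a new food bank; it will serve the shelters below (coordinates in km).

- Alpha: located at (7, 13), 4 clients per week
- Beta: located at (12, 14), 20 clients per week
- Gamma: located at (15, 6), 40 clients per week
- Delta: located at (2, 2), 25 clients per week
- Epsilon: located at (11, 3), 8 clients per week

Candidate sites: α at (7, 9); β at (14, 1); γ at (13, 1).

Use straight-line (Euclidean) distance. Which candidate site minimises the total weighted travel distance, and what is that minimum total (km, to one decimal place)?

α, total 771.9 km

Total weighted distance at each candidate:
  α (7, 9): total = 771.9
  β (14, 1): total = 852.5
  γ (13, 1): total = 828.6
Minimum is at α with total 771.9 km.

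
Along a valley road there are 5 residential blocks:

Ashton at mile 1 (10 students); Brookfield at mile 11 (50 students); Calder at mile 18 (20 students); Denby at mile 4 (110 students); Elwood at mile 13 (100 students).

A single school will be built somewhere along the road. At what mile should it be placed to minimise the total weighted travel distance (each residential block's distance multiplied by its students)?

x = 11

For a sum of weighted absolute distances on a line, the optimum is the weighted median (not the mean). Total weight W = 290; half-weight = 145.
Sort by position and accumulate weight:
  mile 1 (Ashton, w=10) → cum 10
  mile 4 (Denby, w=110) → cum 120
  mile 11 (Brookfield, w=50) → cum 170  ≥ 145 → median here
  mile 13 (Elwood, w=100) → cum 270
  mile 18 (Calder, w=20) → cum 290
Optimal location: mile 11.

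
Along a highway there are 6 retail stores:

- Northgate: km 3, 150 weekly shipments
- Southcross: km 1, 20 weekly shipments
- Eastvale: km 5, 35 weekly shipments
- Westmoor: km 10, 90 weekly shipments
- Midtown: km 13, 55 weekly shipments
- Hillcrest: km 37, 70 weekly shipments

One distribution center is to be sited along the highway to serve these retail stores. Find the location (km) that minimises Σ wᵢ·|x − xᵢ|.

x = 10

For a sum of weighted absolute distances on a line, the optimum is the weighted median (not the mean). Total weight W = 420; half-weight = 210.
Sort by position and accumulate weight:
  km 1 (Southcross, w=20) → cum 20
  km 3 (Northgate, w=150) → cum 170
  km 5 (Eastvale, w=35) → cum 205
  km 10 (Westmoor, w=90) → cum 295  ≥ 210 → median here
  km 13 (Midtown, w=55) → cum 350
  km 37 (Hillcrest, w=70) → cum 420
Optimal location: km 10.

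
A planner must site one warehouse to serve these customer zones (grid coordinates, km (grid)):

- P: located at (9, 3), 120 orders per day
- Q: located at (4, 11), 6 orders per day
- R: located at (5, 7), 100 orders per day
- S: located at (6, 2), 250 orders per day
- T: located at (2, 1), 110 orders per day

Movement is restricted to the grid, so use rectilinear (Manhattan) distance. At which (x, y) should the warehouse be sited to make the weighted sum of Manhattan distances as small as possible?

Manhattan distance separates: Σwᵢ(|x−xᵢ|+|y−yᵢ|) = Σwᵢ|x−xᵢ| + Σwᵢ|y−yᵢ|, so x and y are optimised independently as 1-D weighted medians.
Total weight W = 586; half = 293.
x-coordinate, sorted with cumulative weight:
  x=2 (T, w=110) cum 110
  x=4 (Q, w=6) cum 116
  x=5 (R, w=100) cum 216
  x=6 (S, w=250) cum 466  ← median
  x=9 (P, w=120) cum 586
⇒ x* = 6
y-coordinate, sorted with cumulative weight:
  y=1 (T, w=110) cum 110
  y=2 (S, w=250) cum 360  ← median
  y=3 (P, w=120) cum 480
  y=7 (R, w=100) cum 580
  y=11 (Q, w=6) cum 586
⇒ y* = 2

(6, 2)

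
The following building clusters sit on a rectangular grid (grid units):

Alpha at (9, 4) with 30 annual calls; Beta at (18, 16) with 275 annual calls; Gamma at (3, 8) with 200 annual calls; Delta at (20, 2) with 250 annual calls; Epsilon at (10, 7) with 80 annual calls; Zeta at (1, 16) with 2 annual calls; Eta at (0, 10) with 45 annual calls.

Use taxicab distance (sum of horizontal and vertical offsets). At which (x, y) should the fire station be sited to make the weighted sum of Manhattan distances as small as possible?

Manhattan distance separates: Σwᵢ(|x−xᵢ|+|y−yᵢ|) = Σwᵢ|x−xᵢ| + Σwᵢ|y−yᵢ|, so x and y are optimised independently as 1-D weighted medians.
Total weight W = 882; half = 441.
x-coordinate, sorted with cumulative weight:
  x=0 (Eta, w=45) cum 45
  x=1 (Zeta, w=2) cum 47
  x=3 (Gamma, w=200) cum 247
  x=9 (Alpha, w=30) cum 277
  x=10 (Epsilon, w=80) cum 357
  x=18 (Beta, w=275) cum 632  ← median
  x=20 (Delta, w=250) cum 882
⇒ x* = 18
y-coordinate, sorted with cumulative weight:
  y=2 (Delta, w=250) cum 250
  y=4 (Alpha, w=30) cum 280
  y=7 (Epsilon, w=80) cum 360
  y=8 (Gamma, w=200) cum 560  ← median
  y=10 (Eta, w=45) cum 605
  y=16 (Beta, w=275) cum 880
  y=16 (Zeta, w=2) cum 882
⇒ y* = 8

(18, 8)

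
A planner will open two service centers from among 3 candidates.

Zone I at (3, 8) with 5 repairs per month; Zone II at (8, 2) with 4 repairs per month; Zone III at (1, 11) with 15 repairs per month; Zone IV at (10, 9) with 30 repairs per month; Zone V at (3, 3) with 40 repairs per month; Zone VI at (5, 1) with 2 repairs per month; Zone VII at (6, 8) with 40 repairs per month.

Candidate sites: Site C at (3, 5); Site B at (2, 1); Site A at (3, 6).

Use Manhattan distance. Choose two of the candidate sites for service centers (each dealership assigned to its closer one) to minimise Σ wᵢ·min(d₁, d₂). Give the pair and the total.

{Site C, Site A}, total 739

Evaluate every pair (each demand assigned to the nearer of the two):
  {Site C, Site A}: total = 739
  {Site B, Site A}: total = 769
  {Site C, Site B}: total = 819
Best pair: {Site C, Site A} with total 739.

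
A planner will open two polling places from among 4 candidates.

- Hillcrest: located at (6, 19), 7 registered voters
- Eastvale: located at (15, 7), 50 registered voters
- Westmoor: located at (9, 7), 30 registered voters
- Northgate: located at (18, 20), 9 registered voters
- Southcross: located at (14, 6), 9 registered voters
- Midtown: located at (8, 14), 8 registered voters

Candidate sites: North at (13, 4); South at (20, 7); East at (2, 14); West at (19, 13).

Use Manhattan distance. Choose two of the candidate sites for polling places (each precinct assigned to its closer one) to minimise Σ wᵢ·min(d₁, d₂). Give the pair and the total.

Evaluate every pair (each demand assigned to the nearer of the two):
  {North, East}: total = 787
  {North, West}: total = 788
  {South, East}: total = 889
  {North, South}: total = 896
  {South, West}: total = 944
  {East, West}: total = 1211
Best pair: {North, East} with total 787.

{North, East}, total 787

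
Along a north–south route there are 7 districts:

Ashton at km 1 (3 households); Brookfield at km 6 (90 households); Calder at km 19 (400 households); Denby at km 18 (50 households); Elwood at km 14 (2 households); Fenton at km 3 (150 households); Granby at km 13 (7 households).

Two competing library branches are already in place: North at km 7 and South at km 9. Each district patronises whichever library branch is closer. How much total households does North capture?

243

The indifferent point is the midpoint (7+9)/2 = 8; districts left of it (closer to North at 7) go to North, those right go to South.
  Ashton at 1 (w=3) → North
  Fenton at 3 (w=150) → North
  Brookfield at 6 (w=90) → North
  Granby at 13 (w=7) → South
  Elwood at 14 (w=2) → South
  Denby at 18 (w=50) → South
  Calder at 19 (w=400) → South
North captures 243; South captures 459.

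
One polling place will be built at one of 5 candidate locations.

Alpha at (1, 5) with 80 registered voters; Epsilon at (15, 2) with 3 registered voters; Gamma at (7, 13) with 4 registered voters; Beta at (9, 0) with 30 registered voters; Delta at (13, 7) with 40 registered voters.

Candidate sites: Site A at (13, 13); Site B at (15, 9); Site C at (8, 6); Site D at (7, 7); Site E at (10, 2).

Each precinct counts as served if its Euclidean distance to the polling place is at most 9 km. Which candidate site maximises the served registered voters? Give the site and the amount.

Site C, covering 157

Coverage radius r = 9 km; a point is covered iff (Δx)²+(Δy)² ≤ 9² = 81.
  Site A (13, 13): covers {Gamma, Delta} → 44
  Site B (15, 9): covers {Epsilon, Gamma, Delta} → 47
  Site C (8, 6): covers {Alpha, Epsilon, Gamma, Beta, Delta} → 157
  Site D (7, 7): covers {Alpha, Gamma, Beta, Delta} → 154
  Site E (10, 2): covers {Epsilon, Beta, Delta} → 73
Maximum coverage at Site C: 157 registered voters.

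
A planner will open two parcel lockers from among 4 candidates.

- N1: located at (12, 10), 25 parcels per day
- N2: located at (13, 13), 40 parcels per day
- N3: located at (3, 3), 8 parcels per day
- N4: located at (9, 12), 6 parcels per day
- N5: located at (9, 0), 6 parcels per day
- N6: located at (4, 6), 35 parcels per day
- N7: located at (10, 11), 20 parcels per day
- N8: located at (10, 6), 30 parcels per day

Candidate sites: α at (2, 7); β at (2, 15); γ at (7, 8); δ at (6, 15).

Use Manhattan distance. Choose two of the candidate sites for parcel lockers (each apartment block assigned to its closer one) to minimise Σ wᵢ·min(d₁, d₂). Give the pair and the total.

Evaluate every pair (each demand assigned to the nearer of the two):
  {α, γ}: total = 1126
  {γ, δ}: total = 1148
  {β, γ}: total = 1228
  {α, δ}: total = 1330
  {α, β}: total = 1644
  {β, δ}: total = 1818
Best pair: {α, γ} with total 1126.

{α, γ}, total 1126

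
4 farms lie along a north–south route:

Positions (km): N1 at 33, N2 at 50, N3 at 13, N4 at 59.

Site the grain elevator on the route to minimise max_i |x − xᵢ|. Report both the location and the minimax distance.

location 36, max distance 23

The 1-center on a line is the midpoint of the two extreme points: leftmost at 13, rightmost at 59.
Optimal location = (13 + 59)/2 = 36; maximum distance = (59 − 13)/2 = 23.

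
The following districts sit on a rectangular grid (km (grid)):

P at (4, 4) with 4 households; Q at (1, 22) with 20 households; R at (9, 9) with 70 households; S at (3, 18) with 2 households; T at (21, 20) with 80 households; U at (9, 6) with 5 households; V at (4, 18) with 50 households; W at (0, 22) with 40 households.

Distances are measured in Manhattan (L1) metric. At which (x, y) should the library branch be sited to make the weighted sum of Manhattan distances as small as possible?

Manhattan distance separates: Σwᵢ(|x−xᵢ|+|y−yᵢ|) = Σwᵢ|x−xᵢ| + Σwᵢ|y−yᵢ|, so x and y are optimised independently as 1-D weighted medians.
Total weight W = 271; half = 135.5.
x-coordinate, sorted with cumulative weight:
  x=0 (W, w=40) cum 40
  x=1 (Q, w=20) cum 60
  x=3 (S, w=2) cum 62
  x=4 (P, w=4) cum 66
  x=4 (V, w=50) cum 116
  x=9 (R, w=70) cum 186  ← median
  x=9 (U, w=5) cum 191
  x=21 (T, w=80) cum 271
⇒ x* = 9
y-coordinate, sorted with cumulative weight:
  y=4 (P, w=4) cum 4
  y=6 (U, w=5) cum 9
  y=9 (R, w=70) cum 79
  y=18 (S, w=2) cum 81
  y=18 (V, w=50) cum 131
  y=20 (T, w=80) cum 211  ← median
  y=22 (Q, w=20) cum 231
  y=22 (W, w=40) cum 271
⇒ y* = 20

(9, 20)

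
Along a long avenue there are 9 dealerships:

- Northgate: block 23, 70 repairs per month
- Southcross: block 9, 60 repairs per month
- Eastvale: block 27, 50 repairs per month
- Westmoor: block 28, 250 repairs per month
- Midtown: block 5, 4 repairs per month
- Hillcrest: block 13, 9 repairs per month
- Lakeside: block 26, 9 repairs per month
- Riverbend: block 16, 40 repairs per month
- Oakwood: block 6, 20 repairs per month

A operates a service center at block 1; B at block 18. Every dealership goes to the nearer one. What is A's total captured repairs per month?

The indifferent point is the midpoint (1+18)/2 = 9.5; dealerships left of it (closer to A at 1) go to A, those right go to B.
  Midtown at 5 (w=4) → A
  Oakwood at 6 (w=20) → A
  Southcross at 9 (w=60) → A
  Hillcrest at 13 (w=9) → B
  Riverbend at 16 (w=40) → B
  Northgate at 23 (w=70) → B
  Lakeside at 26 (w=9) → B
  Eastvale at 27 (w=50) → B
  Westmoor at 28 (w=250) → B
A captures 84; B captures 428.

84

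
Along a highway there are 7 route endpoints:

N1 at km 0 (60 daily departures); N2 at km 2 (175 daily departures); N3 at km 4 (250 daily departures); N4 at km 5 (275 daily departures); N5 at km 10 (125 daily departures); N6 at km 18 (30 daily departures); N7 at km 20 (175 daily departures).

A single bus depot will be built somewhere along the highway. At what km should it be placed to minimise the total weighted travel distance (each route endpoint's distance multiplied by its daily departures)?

For a sum of weighted absolute distances on a line, the optimum is the weighted median (not the mean). Total weight W = 1090; half-weight = 545.
Sort by position and accumulate weight:
  km 0 (N1, w=60) → cum 60
  km 2 (N2, w=175) → cum 235
  km 4 (N3, w=250) → cum 485
  km 5 (N4, w=275) → cum 760  ≥ 545 → median here
  km 10 (N5, w=125) → cum 885
  km 18 (N6, w=30) → cum 915
  km 20 (N7, w=175) → cum 1090
Optimal location: km 5.

x = 5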